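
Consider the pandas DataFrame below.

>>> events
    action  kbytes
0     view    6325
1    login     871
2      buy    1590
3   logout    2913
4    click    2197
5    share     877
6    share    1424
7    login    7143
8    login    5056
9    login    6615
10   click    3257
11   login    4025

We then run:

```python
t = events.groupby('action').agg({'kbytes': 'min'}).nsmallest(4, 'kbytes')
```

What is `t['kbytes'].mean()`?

1383.75

group by action, min of kbytes:
        kbytes
action        
buy       1590
click     2197
login      871
logout    2913
share      877
view      6325
take 4 rows with smallest kbytes:
        kbytes
action        
login      871
share      877
buy       1590
click     2197
The mean of column 'kbytes' is 1383.75.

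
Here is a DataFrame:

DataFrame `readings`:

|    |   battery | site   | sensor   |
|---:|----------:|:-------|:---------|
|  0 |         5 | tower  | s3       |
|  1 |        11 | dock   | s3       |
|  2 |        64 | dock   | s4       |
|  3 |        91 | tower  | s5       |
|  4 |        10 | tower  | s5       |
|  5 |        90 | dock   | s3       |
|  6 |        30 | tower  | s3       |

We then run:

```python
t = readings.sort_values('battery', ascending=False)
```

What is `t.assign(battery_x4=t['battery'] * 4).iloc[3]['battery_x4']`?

120

sort by battery descending:
   battery   site sensor
3       91  tower     s5
5       90   dock     s3
2       64   dock     s4
6       30  tower     s3
1       11   dock     s3
4       10  tower     s5
0        5  tower     s3
add column battery_x4 = t['battery'] * 4:
   battery   site sensor  battery_x4
3       91  tower     s5         364
5       90   dock     s3         360
2       64   dock     s4         256
6       30  tower     s3         120
1       11   dock     s3          44
4       10  tower     s5          40
0        5  tower     s3          20
Taking the value at position 3, column 'battery_x4' gives 120.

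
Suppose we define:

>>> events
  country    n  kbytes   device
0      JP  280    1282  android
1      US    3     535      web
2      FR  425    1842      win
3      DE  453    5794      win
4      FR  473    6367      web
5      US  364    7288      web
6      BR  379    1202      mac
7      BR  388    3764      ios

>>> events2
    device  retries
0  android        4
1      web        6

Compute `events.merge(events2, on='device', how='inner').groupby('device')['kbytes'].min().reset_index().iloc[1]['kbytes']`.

535

merge on 'device' (how='inner') → 4 rows:
  country    n  kbytes   device  retries
0      JP  280    1282  android        4
1      US    3     535      web        6
2      FR  473    6367      web        6
3      US  364    7288      web        6
group by device, min of kbytes:
device
android    1282
web         535
Name: kbytes, dtype: int64
reset_index():
    device  kbytes
0  android    1282
1      web     535
value at position 1, column 'kbytes' → 535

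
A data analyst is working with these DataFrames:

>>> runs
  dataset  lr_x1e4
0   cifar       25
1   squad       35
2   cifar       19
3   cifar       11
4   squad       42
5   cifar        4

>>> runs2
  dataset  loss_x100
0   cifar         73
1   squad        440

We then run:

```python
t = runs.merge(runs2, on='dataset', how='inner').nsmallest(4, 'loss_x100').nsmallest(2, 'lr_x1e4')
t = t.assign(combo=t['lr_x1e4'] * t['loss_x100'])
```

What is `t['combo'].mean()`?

merge on 'dataset' (how='inner') → 6 rows:
  dataset  lr_x1e4  loss_x100
0   cifar       25         73
1   squad       35        440
2   cifar       19         73
3   cifar       11         73
4   squad       42        440
5   cifar        4         73
take 4 rows with smallest loss_x100:
  dataset  lr_x1e4  loss_x100
0   cifar       25         73
2   cifar       19         73
3   cifar       11         73
5   cifar        4         73
take 2 rows with smallest lr_x1e4:
  dataset  lr_x1e4  loss_x100
5   cifar        4         73
3   cifar       11         73
add column combo = t['lr_x1e4'] * t['loss_x100']:
  dataset  lr_x1e4  loss_x100  combo
5   cifar        4         73    292
3   cifar       11         73    803

547.5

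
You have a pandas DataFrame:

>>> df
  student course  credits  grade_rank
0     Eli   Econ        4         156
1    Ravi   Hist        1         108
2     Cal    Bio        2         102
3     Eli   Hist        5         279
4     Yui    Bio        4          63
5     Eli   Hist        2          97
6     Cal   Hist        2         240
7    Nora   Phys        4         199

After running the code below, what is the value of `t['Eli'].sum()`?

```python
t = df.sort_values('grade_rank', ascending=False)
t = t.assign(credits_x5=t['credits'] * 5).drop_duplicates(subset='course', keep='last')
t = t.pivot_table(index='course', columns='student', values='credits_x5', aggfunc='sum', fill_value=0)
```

sort by grade_rank descending:
  student course  credits  grade_rank
3     Eli   Hist        5         279
6     Cal   Hist        2         240
7    Nora   Phys        4         199
0     Eli   Econ        4         156
1    Ravi   Hist        1         108
2     Cal    Bio        2         102
5     Eli   Hist        2          97
4     Yui    Bio        4          63
add column credits_x5 = t['credits'] * 5:
  student course  credits  grade_rank  credits_x5
3     Eli   Hist        5         279          25
6     Cal   Hist        2         240          10
7    Nora   Phys        4         199          20
0     Eli   Econ        4         156          20
1    Ravi   Hist        1         108           5
2     Cal    Bio        2         102          10
5     Eli   Hist        2          97          10
4     Yui    Bio        4          63          20
drop duplicate course (keep=last):
  student course  credits  grade_rank  credits_x5
7    Nora   Phys        4         199          20
0     Eli   Econ        4         156          20
5     Eli   Hist        2          97          10
4     Yui    Bio        4          63          20
pivot: rows=course, cols=student, sum(credits_x5):
student  Eli  Nora  Yui
course                 
Bio        0     0   20
Econ      20     0    0
Hist      10     0    0
Phys       0    20    0
The sum of column 'Eli' is 30.

30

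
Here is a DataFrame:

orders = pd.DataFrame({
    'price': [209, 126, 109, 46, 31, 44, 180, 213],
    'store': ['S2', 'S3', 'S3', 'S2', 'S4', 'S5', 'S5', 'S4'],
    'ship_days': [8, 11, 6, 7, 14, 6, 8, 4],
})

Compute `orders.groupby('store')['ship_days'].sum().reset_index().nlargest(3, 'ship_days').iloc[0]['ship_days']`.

group by store, sum of ship_days:
store
S2    15
S3    17
S4    18
S5    14
Name: ship_days, dtype: int64
reset_index():
  store  ship_days
0    S2         15
1    S3         17
2    S4         18
3    S5         14
take 3 rows with largest ship_days:
  store  ship_days
2    S4         18
1    S3         17
0    S2         15
Reading off the value at position 0, column 'ship_days', we get 18.

18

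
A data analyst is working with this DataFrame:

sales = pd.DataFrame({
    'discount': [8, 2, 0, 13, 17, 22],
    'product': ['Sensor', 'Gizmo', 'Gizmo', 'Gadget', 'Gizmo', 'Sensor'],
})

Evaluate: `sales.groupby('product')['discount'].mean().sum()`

34.3333333333

group by product, mean of discount:
product
Gadget    13.000000
Gizmo      6.333333
Sensor    15.000000
Name: discount, dtype: float64
sum of the resulting series → 34.3333333333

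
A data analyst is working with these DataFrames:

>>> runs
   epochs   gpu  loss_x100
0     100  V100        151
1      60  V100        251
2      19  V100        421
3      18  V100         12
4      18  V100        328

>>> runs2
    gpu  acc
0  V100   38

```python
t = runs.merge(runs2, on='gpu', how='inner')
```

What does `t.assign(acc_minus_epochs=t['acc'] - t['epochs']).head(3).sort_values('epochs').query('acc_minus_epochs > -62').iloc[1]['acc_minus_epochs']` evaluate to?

merge on 'gpu' (how='inner') → 5 rows:
   epochs   gpu  loss_x100  acc
0     100  V100        151   38
1      60  V100        251   38
2      19  V100        421   38
3      18  V100         12   38
4      18  V100        328   38
add column acc_minus_epochs = t['acc'] - t['epochs']:
   epochs   gpu  loss_x100  acc  acc_minus_epochs
0     100  V100        151   38               -62
1      60  V100        251   38               -22
2      19  V100        421   38                19
3      18  V100         12   38                20
4      18  V100        328   38                20
take first 3 rows:
   epochs   gpu  loss_x100  acc  acc_minus_epochs
0     100  V100        151   38               -62
1      60  V100        251   38               -22
2      19  V100        421   38                19
sort by epochs:
   epochs   gpu  loss_x100  acc  acc_minus_epochs
2      19  V100        421   38                19
1      60  V100        251   38               -22
0     100  V100        151   38               -62
filter rows where acc_minus_epochs > -62:
   epochs   gpu  loss_x100  acc  acc_minus_epochs
2      19  V100        421   38                19
1      60  V100        251   38               -22
So iloc[1]['acc_minus_epochs'] = -22.

-22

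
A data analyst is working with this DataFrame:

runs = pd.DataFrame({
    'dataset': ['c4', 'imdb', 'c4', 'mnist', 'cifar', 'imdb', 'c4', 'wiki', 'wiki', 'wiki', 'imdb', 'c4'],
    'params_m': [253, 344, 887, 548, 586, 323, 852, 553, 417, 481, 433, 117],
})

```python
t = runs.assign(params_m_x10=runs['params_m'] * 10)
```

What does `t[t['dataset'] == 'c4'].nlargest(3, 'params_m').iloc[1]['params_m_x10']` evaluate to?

8520

add column params_m_x10 = runs['params_m'] * 10:
   dataset  params_m  params_m_x10
0       c4       253          2530
1     imdb       344          3440
2       c4       887          8870
3    mnist       548          5480
4    cifar       586          5860
5     imdb       323          3230
6       c4       852          8520
7     wiki       553          5530
8     wiki       417          4170
9     wiki       481          4810
10    imdb       433          4330
11      c4       117          1170
filter rows where dataset == 'c4':
   dataset  params_m  params_m_x10
0       c4       253          2530
2       c4       887          8870
6       c4       852          8520
11      c4       117          1170
take 3 rows with largest params_m:
  dataset  params_m  params_m_x10
2      c4       887          8870
6      c4       852          8520
0      c4       253          2530
Hence 8520.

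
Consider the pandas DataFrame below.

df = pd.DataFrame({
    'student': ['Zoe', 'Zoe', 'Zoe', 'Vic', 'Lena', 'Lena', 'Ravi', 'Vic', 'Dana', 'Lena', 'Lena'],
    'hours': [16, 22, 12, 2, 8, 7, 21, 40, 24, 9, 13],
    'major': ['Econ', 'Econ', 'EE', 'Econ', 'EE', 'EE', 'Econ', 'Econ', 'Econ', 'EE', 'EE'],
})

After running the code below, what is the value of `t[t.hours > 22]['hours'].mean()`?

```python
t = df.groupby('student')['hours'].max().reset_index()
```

32.0

group by student, max of hours:
student
Dana    24
Lena    13
Ravi    21
Vic     40
Zoe     22
Name: hours, dtype: int64
reset_index():
  student  hours
0    Dana     24
1    Lena     13
2    Ravi     21
3     Vic     40
4     Zoe     22
filter rows where hours > 22:
  student  hours
0    Dana     24
3     Vic     40
Taking the mean of column 'hours' gives 32.0.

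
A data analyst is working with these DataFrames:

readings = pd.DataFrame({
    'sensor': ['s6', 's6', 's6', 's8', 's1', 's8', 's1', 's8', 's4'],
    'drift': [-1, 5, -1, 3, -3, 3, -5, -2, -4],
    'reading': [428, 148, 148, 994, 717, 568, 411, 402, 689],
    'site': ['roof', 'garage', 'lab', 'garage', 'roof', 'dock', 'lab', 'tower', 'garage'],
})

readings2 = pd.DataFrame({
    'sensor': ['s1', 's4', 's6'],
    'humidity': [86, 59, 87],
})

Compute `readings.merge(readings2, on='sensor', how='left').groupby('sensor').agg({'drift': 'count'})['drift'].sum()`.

9

merge on 'sensor' (how='left') → 9 rows:
  sensor  drift  reading    site  humidity
0     s6     -1      428    roof      87.0
1     s6      5      148  garage      87.0
2     s6     -1      148     lab      87.0
3     s8      3      994  garage       NaN
4     s1     -3      717    roof      86.0
5     s8      3      568    dock       NaN
6     s1     -5      411     lab      86.0
7     s8     -2      402   tower       NaN
8     s4     -4      689  garage      59.0
group by sensor, count of drift:
        drift
sensor       
s1          2
s4          1
s6          3
s8          3
So sum() = 9.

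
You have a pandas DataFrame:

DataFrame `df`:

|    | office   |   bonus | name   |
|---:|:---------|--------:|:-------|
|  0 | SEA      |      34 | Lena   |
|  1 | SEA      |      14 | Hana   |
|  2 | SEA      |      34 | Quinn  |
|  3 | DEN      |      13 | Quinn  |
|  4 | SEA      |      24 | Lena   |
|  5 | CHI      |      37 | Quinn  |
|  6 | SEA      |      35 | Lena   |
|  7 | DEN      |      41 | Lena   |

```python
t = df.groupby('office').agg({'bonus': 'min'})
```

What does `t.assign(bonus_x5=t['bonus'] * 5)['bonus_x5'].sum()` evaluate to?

group by office, min of bonus:
        bonus
office       
CHI        37
DEN        13
SEA        14
add column bonus_x5 = t['bonus'] * 5:
        bonus  bonus_x5
office                 
CHI        37       185
DEN        13        65
SEA        14        70
Then the sum of column 'bonus_x5': 320

320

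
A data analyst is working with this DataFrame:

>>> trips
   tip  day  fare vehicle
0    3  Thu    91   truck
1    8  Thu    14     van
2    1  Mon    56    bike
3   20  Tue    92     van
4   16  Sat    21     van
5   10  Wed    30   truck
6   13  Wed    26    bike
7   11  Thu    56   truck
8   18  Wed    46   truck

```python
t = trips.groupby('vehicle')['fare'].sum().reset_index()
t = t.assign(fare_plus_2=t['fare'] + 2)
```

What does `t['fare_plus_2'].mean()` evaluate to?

146.0

group by vehicle, sum of fare:
vehicle
bike      82
truck    223
van      127
Name: fare, dtype: int64
reset_index():
  vehicle  fare
0    bike    82
1   truck   223
2     van   127
add column fare_plus_2 = t['fare'] + 2:
  vehicle  fare  fare_plus_2
0    bike    82           84
1   truck   223          225
2     van   127          129
So mean() = 146.0.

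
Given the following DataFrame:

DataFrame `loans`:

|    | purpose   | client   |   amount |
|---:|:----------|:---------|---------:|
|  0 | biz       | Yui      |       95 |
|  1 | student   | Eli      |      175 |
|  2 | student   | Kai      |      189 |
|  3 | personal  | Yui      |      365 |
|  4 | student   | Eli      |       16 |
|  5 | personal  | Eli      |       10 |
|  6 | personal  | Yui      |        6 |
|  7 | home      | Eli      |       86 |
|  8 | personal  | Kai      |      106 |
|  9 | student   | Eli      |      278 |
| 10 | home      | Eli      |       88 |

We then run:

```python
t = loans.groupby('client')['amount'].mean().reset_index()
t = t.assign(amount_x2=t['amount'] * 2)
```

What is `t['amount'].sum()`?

411.666666667

group by client, mean of amount:
client
Eli    108.833333
Kai    147.500000
Yui    155.333333
Name: amount, dtype: float64
reset_index():
  client      amount
0    Eli  108.833333
1    Kai  147.500000
2    Yui  155.333333
add column amount_x2 = t['amount'] * 2:
  client      amount   amount_x2
0    Eli  108.833333  217.666667
1    Kai  147.500000  295.000000
2    Yui  155.333333  310.666667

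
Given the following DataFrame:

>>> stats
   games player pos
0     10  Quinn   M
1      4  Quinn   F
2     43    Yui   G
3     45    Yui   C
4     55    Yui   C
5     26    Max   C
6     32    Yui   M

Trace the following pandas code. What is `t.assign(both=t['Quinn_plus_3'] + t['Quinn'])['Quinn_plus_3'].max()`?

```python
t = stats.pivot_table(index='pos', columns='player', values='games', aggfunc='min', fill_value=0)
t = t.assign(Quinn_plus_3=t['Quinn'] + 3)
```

pivot: rows=pos, cols=player, min(games):
player  Max  Quinn  Yui
pos                    
C        26      0   45
F         0      4    0
G         0      0   43
M         0     10   32
add column Quinn_plus_3 = t['Quinn'] + 3:
player  Max  Quinn  Yui  Quinn_plus_3
pos                                  
C        26      0   45             3
F         0      4    0             7
G         0      0   43             3
M         0     10   32            13
add column both = t['Quinn_plus_3'] + t['Quinn']:
player  Max  Quinn  Yui  Quinn_plus_3  both
pos                                        
C        26      0   45             3     3
F         0      4    0             7    11
G         0      0   43             3     3
M         0     10   32            13    23
The max of column 'Quinn_plus_3' is 13.

13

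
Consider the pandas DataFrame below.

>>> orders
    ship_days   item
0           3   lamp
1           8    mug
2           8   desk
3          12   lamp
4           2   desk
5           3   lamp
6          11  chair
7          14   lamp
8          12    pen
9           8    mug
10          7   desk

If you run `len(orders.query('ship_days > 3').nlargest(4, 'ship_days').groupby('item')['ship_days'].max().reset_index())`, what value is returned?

3

filter rows where ship_days > 3:
    ship_days   item
1           8    mug
2           8   desk
3          12   lamp
6          11  chair
7          14   lamp
8          12    pen
9           8    mug
10          7   desk
take 4 rows with largest ship_days:
   ship_days   item
7         14   lamp
3         12   lamp
8         12    pen
6         11  chair
group by item, max of ship_days:
item
chair    11
lamp     14
pen      12
Name: ship_days, dtype: int64
reset_index():
    item  ship_days
0  chair         11
1   lamp         14
2    pen         12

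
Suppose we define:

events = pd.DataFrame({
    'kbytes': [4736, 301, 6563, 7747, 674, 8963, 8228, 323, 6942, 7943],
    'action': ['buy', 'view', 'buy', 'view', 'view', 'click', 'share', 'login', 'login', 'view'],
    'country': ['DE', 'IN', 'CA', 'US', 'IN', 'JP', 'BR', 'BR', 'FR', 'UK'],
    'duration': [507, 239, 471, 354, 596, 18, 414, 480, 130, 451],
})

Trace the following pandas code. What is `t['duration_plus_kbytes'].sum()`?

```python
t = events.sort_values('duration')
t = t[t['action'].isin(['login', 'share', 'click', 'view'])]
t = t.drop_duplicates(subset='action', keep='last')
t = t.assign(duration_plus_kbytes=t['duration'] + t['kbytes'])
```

19696

sort by duration:
   kbytes action country  duration
5    8963  click      JP        18
8    6942  login      FR       130
1     301   view      IN       239
3    7747   view      US       354
6    8228  share      BR       414
9    7943   view      UK       451
2    6563    buy      CA       471
7     323  login      BR       480
0    4736    buy      DE       507
4     674   view      IN       596
filter rows where action in ['login', 'share', 'click', 'view']:
   kbytes action country  duration
5    8963  click      JP        18
8    6942  login      FR       130
1     301   view      IN       239
3    7747   view      US       354
6    8228  share      BR       414
9    7943   view      UK       451
7     323  login      BR       480
4     674   view      IN       596
drop duplicate action (keep=last):
   kbytes action country  duration
5    8963  click      JP        18
6    8228  share      BR       414
7     323  login      BR       480
4     674   view      IN       596
add column duration_plus_kbytes = t['duration'] + t['kbytes']:
   kbytes action country  duration  duration_plus_kbytes
5    8963  click      JP        18                  8981
6    8228  share      BR       414                  8642
7     323  login      BR       480                   803
4     674   view      IN       596                  1270
So sum() = 19696.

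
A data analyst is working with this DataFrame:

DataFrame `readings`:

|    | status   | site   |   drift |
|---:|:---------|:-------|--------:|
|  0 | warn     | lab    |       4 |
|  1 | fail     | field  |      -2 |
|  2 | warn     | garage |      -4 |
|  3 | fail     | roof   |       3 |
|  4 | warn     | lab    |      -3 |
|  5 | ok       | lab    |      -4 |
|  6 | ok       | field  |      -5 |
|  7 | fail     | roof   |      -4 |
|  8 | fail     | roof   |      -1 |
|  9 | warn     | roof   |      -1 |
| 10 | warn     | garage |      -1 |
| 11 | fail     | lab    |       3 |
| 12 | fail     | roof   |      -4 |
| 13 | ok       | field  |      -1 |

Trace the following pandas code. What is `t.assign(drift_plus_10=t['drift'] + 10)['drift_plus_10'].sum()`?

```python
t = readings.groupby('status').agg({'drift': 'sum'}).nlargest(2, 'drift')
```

10

group by status, sum of drift:
        drift
status       
fail       -5
ok        -10
warn       -5
take 2 rows with largest drift:
        drift
status       
fail       -5
warn       -5
add column drift_plus_10 = t['drift'] + 10:
        drift  drift_plus_10
status                      
fail       -5              5
warn       -5              5
Hence 10.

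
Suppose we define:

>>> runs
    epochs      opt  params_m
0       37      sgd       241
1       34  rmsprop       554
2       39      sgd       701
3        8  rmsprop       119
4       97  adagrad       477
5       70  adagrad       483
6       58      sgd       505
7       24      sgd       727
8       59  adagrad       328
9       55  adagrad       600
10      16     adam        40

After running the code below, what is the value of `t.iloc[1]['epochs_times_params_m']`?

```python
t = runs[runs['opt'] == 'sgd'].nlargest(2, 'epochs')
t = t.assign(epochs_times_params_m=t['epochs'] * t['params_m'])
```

filter rows where opt == 'sgd':
   epochs  opt  params_m
0      37  sgd       241
2      39  sgd       701
6      58  sgd       505
7      24  sgd       727
take 2 rows with largest epochs:
   epochs  opt  params_m
6      58  sgd       505
2      39  sgd       701
add column epochs_times_params_m = t['epochs'] * t['params_m']:
   epochs  opt  params_m  epochs_times_params_m
6      58  sgd       505                  29290
2      39  sgd       701                  27339
Finally, value at position 1, column 'epochs_times_params_m' = 27339.

27339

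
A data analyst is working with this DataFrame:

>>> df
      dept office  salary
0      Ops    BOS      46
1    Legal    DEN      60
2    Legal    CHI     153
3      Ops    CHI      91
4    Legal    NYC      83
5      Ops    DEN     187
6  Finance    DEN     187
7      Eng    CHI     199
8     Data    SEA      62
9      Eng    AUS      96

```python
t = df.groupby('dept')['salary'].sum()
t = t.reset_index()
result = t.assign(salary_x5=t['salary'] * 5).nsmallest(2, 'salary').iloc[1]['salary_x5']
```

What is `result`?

935

group by dept, sum of salary:
dept
Data        62
Eng        295
Finance    187
Legal      296
Ops        324
Name: salary, dtype: int64
reset_index():
      dept  salary
0     Data      62
1      Eng     295
2  Finance     187
3    Legal     296
4      Ops     324
add column salary_x5 = t['salary'] * 5:
      dept  salary  salary_x5
0     Data      62        310
1      Eng     295       1475
2  Finance     187        935
3    Legal     296       1480
4      Ops     324       1620
take 2 rows with smallest salary:
      dept  salary  salary_x5
0     Data      62        310
2  Finance     187        935
Hence 935.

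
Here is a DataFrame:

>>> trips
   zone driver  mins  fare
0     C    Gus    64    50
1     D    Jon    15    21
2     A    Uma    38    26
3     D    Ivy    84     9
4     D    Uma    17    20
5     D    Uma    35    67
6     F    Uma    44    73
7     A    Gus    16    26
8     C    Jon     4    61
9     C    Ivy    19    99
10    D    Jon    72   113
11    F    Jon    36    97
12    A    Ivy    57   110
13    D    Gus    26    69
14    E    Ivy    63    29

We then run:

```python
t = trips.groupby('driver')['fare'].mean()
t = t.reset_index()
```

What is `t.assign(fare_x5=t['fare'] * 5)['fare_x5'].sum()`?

group by driver, mean of fare:
driver
Gus    48.333333
Ivy    61.750000
Jon    73.000000
Uma    46.500000
Name: fare, dtype: float64
reset_index():
  driver       fare
0    Gus  48.333333
1    Ivy  61.750000
2    Jon  73.000000
3    Uma  46.500000
add column fare_x5 = t['fare'] * 5:
  driver       fare     fare_x5
0    Gus  48.333333  241.666667
1    Ivy  61.750000  308.750000
2    Jon  73.000000  365.000000
3    Uma  46.500000  232.500000

1147.91666667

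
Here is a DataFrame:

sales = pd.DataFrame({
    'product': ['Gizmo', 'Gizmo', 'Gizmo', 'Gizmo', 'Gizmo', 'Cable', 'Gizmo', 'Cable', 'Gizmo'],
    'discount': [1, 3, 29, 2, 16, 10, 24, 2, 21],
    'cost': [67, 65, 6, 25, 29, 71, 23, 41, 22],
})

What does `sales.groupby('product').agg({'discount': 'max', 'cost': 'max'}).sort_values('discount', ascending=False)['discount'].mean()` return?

19.5

group by product: max(discount), max(cost):
         discount  cost
product                
Cable          10    71
Gizmo          29    67
sort by discount descending:
         discount  cost
product                
Gizmo          29    67
Cable          10    71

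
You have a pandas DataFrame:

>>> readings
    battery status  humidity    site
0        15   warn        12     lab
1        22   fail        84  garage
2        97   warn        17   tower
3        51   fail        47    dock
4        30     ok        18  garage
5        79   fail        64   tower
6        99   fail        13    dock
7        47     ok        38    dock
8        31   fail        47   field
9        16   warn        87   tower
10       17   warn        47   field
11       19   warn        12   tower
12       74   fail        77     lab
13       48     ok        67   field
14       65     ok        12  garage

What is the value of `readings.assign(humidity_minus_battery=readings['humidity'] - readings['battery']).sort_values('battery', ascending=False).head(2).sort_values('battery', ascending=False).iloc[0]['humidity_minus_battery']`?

add column humidity_minus_battery = readings['humidity'] - readings['battery']:
    battery status  humidity    site  humidity_minus_battery
0        15   warn        12     lab                      -3
1        22   fail        84  garage                      62
2        97   warn        17   tower                     -80
3        51   fail        47    dock                      -4
4        30     ok        18  garage                     -12
5        79   fail        64   tower                     -15
6        99   fail        13    dock                     -86
7        47     ok        38    dock                      -9
8        31   fail        47   field                      16
9        16   warn        87   tower                      71
10       17   warn        47   field                      30
11       19   warn        12   tower                      -7
12       74   fail        77     lab                       3
13       48     ok        67   field                      19
14       65     ok        12  garage                     -53
sort by battery descending:
    battery status  humidity    site  humidity_minus_battery
6        99   fail        13    dock                     -86
2        97   warn        17   tower                     -80
5        79   fail        64   tower                     -15
12       74   fail        77     lab                       3
14       65     ok        12  garage                     -53
3        51   fail        47    dock                      -4
13       48     ok        67   field                      19
7        47     ok        38    dock                      -9
8        31   fail        47   field                      16
4        30     ok        18  garage                     -12
1        22   fail        84  garage                      62
11       19   warn        12   tower                      -7
10       17   warn        47   field                      30
9        16   warn        87   tower                      71
0        15   warn        12     lab                      -3
take first 2 rows:
   battery status  humidity   site  humidity_minus_battery
6       99   fail        13   dock                     -86
2       97   warn        17  tower                     -80
sort by battery descending:
   battery status  humidity   site  humidity_minus_battery
6       99   fail        13   dock                     -86
2       97   warn        17  tower                     -80
The value at position 0, column 'humidity_minus_battery' is -86.

-86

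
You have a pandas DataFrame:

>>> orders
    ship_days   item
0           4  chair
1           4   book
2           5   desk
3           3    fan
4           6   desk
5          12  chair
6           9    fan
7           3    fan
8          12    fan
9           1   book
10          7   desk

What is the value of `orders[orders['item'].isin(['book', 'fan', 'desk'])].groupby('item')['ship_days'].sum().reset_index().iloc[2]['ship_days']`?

27

filter rows where item in ['book', 'fan', 'desk']:
    ship_days  item
1           4  book
2           5  desk
3           3   fan
4           6  desk
6           9   fan
7           3   fan
8          12   fan
9           1  book
10          7  desk
group by item, sum of ship_days:
item
book     5
desk    18
fan     27
Name: ship_days, dtype: int64
reset_index():
   item  ship_days
0  book          5
1  desk         18
2   fan         27
Then the value at position 2, column 'ship_days': 27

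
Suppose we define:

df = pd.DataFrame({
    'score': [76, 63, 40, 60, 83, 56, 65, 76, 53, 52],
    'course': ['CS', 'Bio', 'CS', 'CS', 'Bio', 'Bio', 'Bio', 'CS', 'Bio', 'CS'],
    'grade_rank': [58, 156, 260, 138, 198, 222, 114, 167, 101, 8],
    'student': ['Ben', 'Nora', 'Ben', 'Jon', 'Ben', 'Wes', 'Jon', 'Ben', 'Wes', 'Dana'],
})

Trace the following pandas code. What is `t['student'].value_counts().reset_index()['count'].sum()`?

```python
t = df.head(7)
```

7

take first 7 rows:
   score course  grade_rank student
0     76     CS          58     Ben
1     63    Bio         156    Nora
2     40     CS         260     Ben
3     60     CS         138     Jon
4     83    Bio         198     Ben
5     56    Bio         222     Wes
6     65    Bio         114     Jon
value_counts of student:
student
Ben     3
Jon     2
Nora    1
Wes     1
Name: count, dtype: int64
reset_index():
  student  count
0     Ben      3
1     Jon      2
2    Nora      1
3     Wes      1
Taking the sum of column 'count' gives 7.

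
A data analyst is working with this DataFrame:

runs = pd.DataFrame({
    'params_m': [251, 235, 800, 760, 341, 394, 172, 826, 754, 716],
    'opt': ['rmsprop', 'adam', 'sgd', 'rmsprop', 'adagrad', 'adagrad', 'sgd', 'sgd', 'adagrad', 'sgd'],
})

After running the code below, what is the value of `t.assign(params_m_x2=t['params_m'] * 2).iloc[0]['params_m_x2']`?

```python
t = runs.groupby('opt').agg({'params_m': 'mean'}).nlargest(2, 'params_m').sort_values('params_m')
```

1011.0

group by opt, mean of params_m:
           params_m
opt                
adagrad  496.333333
adam     235.000000
rmsprop  505.500000
sgd      628.500000
take 2 rows with largest params_m:
         params_m
opt              
sgd         628.5
rmsprop     505.5
sort by params_m:
         params_m
opt              
rmsprop     505.5
sgd         628.5
add column params_m_x2 = t['params_m'] * 2:
         params_m  params_m_x2
opt                           
rmsprop     505.5       1011.0
sgd         628.5       1257.0
Then the value at position 0, column 'params_m_x2': 1011.0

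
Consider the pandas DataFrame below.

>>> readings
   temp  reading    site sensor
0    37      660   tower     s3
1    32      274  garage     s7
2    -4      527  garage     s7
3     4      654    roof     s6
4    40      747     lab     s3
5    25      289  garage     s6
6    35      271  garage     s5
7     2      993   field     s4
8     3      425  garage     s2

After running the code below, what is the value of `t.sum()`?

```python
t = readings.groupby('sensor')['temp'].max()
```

group by sensor, max of temp:
sensor
s2     3
s3    40
s4     2
s5    35
s6    25
s7    32
Name: temp, dtype: int64
Hence 137.

137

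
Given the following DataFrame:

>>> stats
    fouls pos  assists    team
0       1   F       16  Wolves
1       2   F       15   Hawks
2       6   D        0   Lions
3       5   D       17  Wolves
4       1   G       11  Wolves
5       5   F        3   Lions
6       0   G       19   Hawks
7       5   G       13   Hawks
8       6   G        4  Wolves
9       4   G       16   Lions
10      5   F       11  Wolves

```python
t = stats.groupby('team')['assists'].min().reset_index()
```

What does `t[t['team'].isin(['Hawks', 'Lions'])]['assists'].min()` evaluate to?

0

group by team, min of assists:
team
Hawks     13
Lions      0
Wolves     4
Name: assists, dtype: int64
reset_index():
     team  assists
0   Hawks       13
1   Lions        0
2  Wolves        4
filter rows where team in ['Hawks', 'Lions']:
    team  assists
0  Hawks       13
1  Lions        0
min of column 'assists' → 0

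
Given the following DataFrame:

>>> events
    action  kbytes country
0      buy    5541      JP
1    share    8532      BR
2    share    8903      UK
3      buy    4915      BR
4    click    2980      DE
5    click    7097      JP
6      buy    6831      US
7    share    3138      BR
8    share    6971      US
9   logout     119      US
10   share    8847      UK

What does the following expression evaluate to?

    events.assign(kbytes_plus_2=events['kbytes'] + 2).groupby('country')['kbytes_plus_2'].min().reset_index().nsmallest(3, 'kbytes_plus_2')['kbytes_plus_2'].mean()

add column kbytes_plus_2 = events['kbytes'] + 2:
    action  kbytes country  kbytes_plus_2
0      buy    5541      JP           5543
1    share    8532      BR           8534
2    share    8903      UK           8905
3      buy    4915      BR           4917
4    click    2980      DE           2982
5    click    7097      JP           7099
6      buy    6831      US           6833
7    share    3138      BR           3140
8    share    6971      US           6973
9   logout     119      US            121
10   share    8847      UK           8849
group by country, min of kbytes_plus_2:
country
BR    3140
DE    2982
JP    5543
UK    8849
US     121
Name: kbytes_plus_2, dtype: int64
reset_index():
  country  kbytes_plus_2
0      BR           3140
1      DE           2982
2      JP           5543
3      UK           8849
4      US            121
take 3 rows with smallest kbytes_plus_2:
  country  kbytes_plus_2
4      US            121
1      DE           2982
0      BR           3140

2081.0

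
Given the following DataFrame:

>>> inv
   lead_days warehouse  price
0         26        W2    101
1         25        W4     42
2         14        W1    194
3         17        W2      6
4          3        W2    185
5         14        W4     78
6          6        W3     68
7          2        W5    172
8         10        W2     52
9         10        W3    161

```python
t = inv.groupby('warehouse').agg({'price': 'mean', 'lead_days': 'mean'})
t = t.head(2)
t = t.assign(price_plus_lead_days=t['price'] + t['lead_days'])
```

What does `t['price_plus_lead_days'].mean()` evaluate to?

154.0

group by warehouse: mean(price), mean(lead_days):
           price  lead_days
warehouse                  
W1         194.0       14.0
W2          86.0       14.0
W3         114.5        8.0
W4          60.0       19.5
W5         172.0        2.0
take first 2 rows:
           price  lead_days
warehouse                  
W1         194.0       14.0
W2          86.0       14.0
add column price_plus_lead_days = t['price'] + t['lead_days']:
           price  lead_days  price_plus_lead_days
warehouse                                        
W1         194.0       14.0                 208.0
W2          86.0       14.0                 100.0
Taking the mean of column 'price_plus_lead_days' gives 154.0.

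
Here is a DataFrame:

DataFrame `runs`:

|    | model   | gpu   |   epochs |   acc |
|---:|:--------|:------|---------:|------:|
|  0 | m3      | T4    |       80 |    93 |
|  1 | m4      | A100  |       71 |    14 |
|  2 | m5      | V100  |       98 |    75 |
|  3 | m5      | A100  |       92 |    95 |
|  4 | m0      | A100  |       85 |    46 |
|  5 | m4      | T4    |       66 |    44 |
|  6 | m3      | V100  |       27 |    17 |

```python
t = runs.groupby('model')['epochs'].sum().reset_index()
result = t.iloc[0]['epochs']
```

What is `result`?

85

group by model, sum of epochs:
model
m0     85
m3    107
m4    137
m5    190
Name: epochs, dtype: int64
reset_index():
  model  epochs
0    m0      85
1    m3     107
2    m4     137
3    m5     190
Reading off the value at position 0, column 'epochs', we get 85.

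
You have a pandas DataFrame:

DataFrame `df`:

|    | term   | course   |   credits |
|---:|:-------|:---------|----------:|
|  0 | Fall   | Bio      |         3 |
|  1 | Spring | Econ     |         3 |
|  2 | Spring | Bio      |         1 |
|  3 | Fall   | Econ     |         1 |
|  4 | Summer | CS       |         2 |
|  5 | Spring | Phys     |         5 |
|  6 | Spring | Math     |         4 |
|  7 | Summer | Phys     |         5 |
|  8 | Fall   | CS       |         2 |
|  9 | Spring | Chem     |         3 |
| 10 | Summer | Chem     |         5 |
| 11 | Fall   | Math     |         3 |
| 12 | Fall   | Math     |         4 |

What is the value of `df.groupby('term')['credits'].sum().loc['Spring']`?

group by term, sum of credits:
term
Fall      13
Spring    16
Summer    12
Name: credits, dtype: int64
So loc['Spring'] = 16.

16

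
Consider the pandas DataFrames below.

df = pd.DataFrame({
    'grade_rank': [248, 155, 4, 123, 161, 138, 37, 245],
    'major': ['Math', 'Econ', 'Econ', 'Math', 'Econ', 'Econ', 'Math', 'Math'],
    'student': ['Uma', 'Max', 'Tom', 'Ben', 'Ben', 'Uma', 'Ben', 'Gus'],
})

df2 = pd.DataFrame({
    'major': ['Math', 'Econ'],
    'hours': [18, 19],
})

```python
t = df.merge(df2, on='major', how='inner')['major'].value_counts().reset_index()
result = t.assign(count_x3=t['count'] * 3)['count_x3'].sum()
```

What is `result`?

merge on 'major' (how='inner') → 8 rows:
   grade_rank major student  hours
0         248  Math     Uma     18
1         155  Econ     Max     19
2           4  Econ     Tom     19
3         123  Math     Ben     18
4         161  Econ     Ben     19
5         138  Econ     Uma     19
6          37  Math     Ben     18
7         245  Math     Gus     18
value_counts of major:
major
Math    4
Econ    4
Name: count, dtype: int64
reset_index():
  major  count
0  Math      4
1  Econ      4
add column count_x3 = t['count'] * 3:
  major  count  count_x3
0  Math      4        12
1  Econ      4        12
Taking the sum of column 'count_x3' gives 24.

24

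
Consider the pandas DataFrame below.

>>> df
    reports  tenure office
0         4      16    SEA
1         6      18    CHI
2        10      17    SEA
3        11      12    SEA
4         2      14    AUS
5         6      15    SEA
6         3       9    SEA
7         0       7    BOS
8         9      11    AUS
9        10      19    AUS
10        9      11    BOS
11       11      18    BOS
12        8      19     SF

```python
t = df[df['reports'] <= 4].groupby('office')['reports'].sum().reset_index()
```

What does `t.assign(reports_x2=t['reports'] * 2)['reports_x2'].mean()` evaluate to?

filter rows where reports <= 4:
   reports  tenure office
0        4      16    SEA
4        2      14    AUS
6        3       9    SEA
7        0       7    BOS
group by office, sum of reports:
office
AUS    2
BOS    0
SEA    7
Name: reports, dtype: int64
reset_index():
  office  reports
0    AUS        2
1    BOS        0
2    SEA        7
add column reports_x2 = t['reports'] * 2:
  office  reports  reports_x2
0    AUS        2           4
1    BOS        0           0
2    SEA        7          14
Finally, mean of column 'reports_x2' = 6.0.

6.0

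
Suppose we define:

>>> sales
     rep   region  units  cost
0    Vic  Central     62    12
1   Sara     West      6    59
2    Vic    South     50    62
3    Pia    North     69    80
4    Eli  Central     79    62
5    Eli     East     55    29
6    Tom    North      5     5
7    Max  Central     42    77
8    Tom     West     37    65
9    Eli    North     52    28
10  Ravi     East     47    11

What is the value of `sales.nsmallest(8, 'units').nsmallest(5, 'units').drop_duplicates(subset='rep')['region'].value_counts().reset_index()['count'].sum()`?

4

take 8 rows with smallest units:
     rep   region  units  cost
6    Tom    North      5     5
1   Sara     West      6    59
8    Tom     West     37    65
7    Max  Central     42    77
10  Ravi     East     47    11
2    Vic    South     50    62
9    Eli    North     52    28
5    Eli     East     55    29
take 5 rows with smallest units:
     rep   region  units  cost
6    Tom    North      5     5
1   Sara     West      6    59
8    Tom     West     37    65
7    Max  Central     42    77
10  Ravi     East     47    11
drop duplicate rep (keep=first):
     rep   region  units  cost
6    Tom    North      5     5
1   Sara     West      6    59
7    Max  Central     42    77
10  Ravi     East     47    11
value_counts of region:
region
North      1
West       1
Central    1
East       1
Name: count, dtype: int64
reset_index():
    region  count
0    North      1
1     West      1
2  Central      1
3     East      1
Hence 4.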